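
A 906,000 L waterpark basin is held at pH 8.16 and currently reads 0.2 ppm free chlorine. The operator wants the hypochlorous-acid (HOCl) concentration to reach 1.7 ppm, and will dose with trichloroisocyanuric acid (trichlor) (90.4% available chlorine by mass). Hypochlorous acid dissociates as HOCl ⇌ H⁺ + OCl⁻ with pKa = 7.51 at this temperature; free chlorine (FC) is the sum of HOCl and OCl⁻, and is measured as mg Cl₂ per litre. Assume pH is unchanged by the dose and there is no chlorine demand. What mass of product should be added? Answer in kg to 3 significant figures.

9.11 kg

[OCl⁻]/[HOCl] = 10^(pH − pKa) = 10^(8.16 − 7.51) = 4.467; fraction as HOCl = 1/(1 + 4.467) = 0.1829.
Free chlorine required for 1.7 ppm HOCl: 1.7 / 0.1829 = 9.294 ppm.
FC to add: 9.294 − 0.2 = 9.094 mg/L as Cl₂.
Cl₂ equivalent: 9.094 mg/L × 906,000 L = 8239 g.
Product at 90.4% available Cl: 8239 / 0.904 = 9114 g.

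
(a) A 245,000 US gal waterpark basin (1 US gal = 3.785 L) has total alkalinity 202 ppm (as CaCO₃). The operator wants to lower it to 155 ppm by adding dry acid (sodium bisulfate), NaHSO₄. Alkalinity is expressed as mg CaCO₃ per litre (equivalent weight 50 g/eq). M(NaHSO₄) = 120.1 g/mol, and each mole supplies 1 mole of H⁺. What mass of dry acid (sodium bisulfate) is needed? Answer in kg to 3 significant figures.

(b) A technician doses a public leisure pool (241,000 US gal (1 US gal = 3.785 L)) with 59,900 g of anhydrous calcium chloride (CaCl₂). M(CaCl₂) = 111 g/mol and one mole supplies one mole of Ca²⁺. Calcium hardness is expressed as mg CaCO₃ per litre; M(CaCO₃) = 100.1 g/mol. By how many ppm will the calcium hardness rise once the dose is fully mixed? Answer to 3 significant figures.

(a) Volume: 245,000 US gal × 3.785 L/gal = 927,325 L.
(a) Alkalinity to neutralize: (202 − 155) = 47 mg/L as CaCO₃ × 927,325 L = 43,580 g as CaCO₃.
(a) Equivalents of H⁺ required: 43,580 ÷ 50 g/eq = 871.7 eq = 871.7 mol NaHSO₄.
(a) Mass of NaHSO₄: 871.7 × 120.1 = 104,700 g.

(b) Volume: 241,000 US gal × 3.785 L/gal = 912,185 L.
(b) Moles of Ca²⁺: 59,900 g ÷ 111 g/mol = 539.6 mol.
(b) As CaCO₃: 539.6 mol × 100.1 g/mol = 54,020 g.
(b) Rise: 54,020 g / 912,185 L × 1000 = 59.22 mg/L.

(a) 105 kg; (b) 59.2 ppm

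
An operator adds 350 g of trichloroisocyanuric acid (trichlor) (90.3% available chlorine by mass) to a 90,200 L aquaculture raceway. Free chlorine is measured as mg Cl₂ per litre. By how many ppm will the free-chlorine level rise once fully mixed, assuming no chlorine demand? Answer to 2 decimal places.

Available chlorine delivered: 350 g × 0.903 = 316.1 g as Cl₂.
Concentration rise: 316.1 g / 90,200 L = 3.504 mg/L = 3.50 ppm.

3.50 ppm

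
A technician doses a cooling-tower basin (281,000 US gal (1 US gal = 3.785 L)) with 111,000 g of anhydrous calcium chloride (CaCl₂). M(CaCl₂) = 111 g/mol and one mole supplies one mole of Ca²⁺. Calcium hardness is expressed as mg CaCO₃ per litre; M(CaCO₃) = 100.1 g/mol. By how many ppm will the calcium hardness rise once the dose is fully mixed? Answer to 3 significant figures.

94.1 ppm

Volume: 281,000 US gal × 3.785 L/gal = 1,063,585 L.
Moles of Ca²⁺: 111,000 g ÷ 111 g/mol = 1000 mol.
As CaCO₃: 1000 mol × 100.1 g/mol = 100,100 g.
Rise: 100,100 g / 1,063,585 L × 1000 = 94.12 mg/L.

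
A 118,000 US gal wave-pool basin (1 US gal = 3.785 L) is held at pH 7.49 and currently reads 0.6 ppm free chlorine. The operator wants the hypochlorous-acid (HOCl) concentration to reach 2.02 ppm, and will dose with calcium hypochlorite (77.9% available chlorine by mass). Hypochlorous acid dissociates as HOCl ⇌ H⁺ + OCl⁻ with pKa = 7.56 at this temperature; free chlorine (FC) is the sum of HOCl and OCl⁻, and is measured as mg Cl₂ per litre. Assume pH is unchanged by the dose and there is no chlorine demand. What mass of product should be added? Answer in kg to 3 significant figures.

1.80 kg

Volume: 118,000 US gal × 3.785 L/gal = 446,630 L.
[OCl⁻]/[HOCl] = 10^(pH − pKa) = 10^(7.49 − 7.56) = 0.8511; fraction as HOCl = 1/(1 + 0.8511) = 0.5402.
Free chlorine required for 2.02 ppm HOCl: 2.02 / 0.5402 = 3.739 ppm.
FC to add: 3.739 − 0.6 = 3.139 mg/L as Cl₂.
Cl₂ equivalent: 3.139 mg/L × 446,630 L = 1402 g.
Product at 77.9% available Cl: 1402 / 0.779 = 1800 g.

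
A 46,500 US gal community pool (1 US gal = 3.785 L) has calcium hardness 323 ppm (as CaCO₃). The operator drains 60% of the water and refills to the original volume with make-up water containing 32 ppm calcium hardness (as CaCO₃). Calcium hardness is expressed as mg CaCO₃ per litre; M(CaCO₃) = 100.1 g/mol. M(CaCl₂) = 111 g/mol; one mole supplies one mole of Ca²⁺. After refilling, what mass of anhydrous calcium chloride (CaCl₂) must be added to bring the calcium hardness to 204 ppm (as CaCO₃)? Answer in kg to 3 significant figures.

Volume: 46,500 US gal × 3.785 L/gal = 176,002 L.
After draining 60% and refilling: 323 × 0.40 + 32 × 0.60 = 148.4 ppm.
Deficit to target: 204 − 148.4 = 55.6 mg/L.
As CaCO₃: 55.6 mg/L × 176,002 L = 9786 g; ÷ 100.1 = 97.76 mol Ca²⁺.
Mass: 97.76 × 111 = 10,850 g.

10.9 kg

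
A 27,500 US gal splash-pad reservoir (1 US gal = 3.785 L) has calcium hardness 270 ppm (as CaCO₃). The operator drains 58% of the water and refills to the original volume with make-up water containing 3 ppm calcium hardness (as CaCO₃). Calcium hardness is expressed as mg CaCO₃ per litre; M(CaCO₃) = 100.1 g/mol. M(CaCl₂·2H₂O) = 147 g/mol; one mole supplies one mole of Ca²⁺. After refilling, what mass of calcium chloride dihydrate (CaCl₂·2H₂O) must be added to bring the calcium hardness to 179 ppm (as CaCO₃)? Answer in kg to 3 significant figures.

9.76 kg

Volume: 27,500 US gal × 3.785 L/gal = 104,088 L.
After draining 58% and refilling: 270 × 0.42 + 3 × 0.58 = 115.14 ppm.
Deficit to target: 179 − 115.14 = 63.86 mg/L.
As CaCO₃: 63.86 mg/L × 104,088 L = 6647 g; ÷ 100.1 = 66.4 mol Ca²⁺.
Mass: 66.4 × 147 = 9761 g.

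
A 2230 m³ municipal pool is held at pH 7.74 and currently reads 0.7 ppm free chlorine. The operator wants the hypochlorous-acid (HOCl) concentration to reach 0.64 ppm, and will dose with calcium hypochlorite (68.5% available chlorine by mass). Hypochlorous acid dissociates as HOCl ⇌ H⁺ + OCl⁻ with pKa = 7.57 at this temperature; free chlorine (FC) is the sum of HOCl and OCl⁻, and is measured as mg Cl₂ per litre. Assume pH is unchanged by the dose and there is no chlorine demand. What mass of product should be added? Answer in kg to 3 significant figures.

2.89 kg

Volume: 2230 m³ = 2,230,000 L.
[OCl⁻]/[HOCl] = 10^(pH − pKa) = 10^(7.74 − 7.57) = 1.479; fraction as HOCl = 1/(1 + 1.479) = 0.4034.
Free chlorine required for 0.64 ppm HOCl: 0.64 / 0.4034 = 1.587 ppm.
FC to add: 1.587 − 0.7 = 0.8866 mg/L as Cl₂.
Cl₂ equivalent: 0.8866 mg/L × 2,230,000 L = 1977 g.
Product at 68.5% available Cl: 1977 / 0.685 = 2886 g.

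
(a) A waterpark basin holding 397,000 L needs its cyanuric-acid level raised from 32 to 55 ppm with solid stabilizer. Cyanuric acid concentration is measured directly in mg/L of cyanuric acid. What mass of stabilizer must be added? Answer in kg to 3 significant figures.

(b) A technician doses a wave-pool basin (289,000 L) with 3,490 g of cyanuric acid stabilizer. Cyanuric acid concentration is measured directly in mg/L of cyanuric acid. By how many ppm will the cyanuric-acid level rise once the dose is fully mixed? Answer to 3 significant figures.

(a) 9.13 kg; (b) 12.1 ppm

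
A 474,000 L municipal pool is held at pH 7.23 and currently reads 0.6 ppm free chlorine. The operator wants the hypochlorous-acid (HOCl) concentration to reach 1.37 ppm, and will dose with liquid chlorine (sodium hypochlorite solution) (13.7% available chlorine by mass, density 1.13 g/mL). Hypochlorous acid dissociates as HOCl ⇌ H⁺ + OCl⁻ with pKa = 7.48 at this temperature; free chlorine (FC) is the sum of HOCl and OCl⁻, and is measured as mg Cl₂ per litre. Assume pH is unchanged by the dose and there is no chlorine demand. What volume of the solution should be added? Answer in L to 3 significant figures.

4.72 L

[OCl⁻]/[HOCl] = 10^(pH − pKa) = 10^(7.23 − 7.48) = 0.5623; fraction as HOCl = 1/(1 + 0.5623) = 0.6401.
Free chlorine required for 1.37 ppm HOCl: 1.37 / 0.6401 = 2.14 ppm.
FC to add: 2.14 − 0.6 = 1.54 mg/L as Cl₂.
Cl₂ equivalent: 1.54 mg/L × 474,000 L = 730.2 g.
Product at 13.7% available Cl: 730.2 / 0.137 = 5330 g.
Volume: 5330 g ÷ 1.13 g/mL = 4716 mL.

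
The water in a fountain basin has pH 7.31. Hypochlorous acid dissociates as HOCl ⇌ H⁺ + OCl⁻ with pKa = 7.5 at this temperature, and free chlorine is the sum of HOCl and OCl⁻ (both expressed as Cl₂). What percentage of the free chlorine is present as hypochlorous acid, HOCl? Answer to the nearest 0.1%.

[OCl⁻]/[HOCl] = 10^(pH − pKa) = 10^(7.31 − 7.5) = 10^-0.19 = 0.6457.
Fraction as HOCl = 1 / (1 + 0.6457) = 0.6077.

60.8%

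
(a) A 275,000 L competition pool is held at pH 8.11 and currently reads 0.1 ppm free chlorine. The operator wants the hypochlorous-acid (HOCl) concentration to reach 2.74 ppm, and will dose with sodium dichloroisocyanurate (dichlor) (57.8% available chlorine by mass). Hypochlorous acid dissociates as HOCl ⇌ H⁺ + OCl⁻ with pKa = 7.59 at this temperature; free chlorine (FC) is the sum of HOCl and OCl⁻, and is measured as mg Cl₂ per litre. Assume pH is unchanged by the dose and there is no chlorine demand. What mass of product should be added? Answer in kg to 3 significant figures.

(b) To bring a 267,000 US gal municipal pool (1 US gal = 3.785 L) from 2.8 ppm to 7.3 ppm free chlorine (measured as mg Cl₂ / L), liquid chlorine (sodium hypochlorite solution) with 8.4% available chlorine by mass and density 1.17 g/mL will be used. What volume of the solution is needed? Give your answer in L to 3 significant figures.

(a) [OCl⁻]/[HOCl] = 10^(pH − pKa) = 10^(8.11 − 7.59) = 3.311; fraction as HOCl = 1/(1 + 3.311) = 0.2319.
(a) Free chlorine required for 2.74 ppm HOCl: 2.74 / 0.2319 = 11.81 ppm.
(a) FC to add: 11.81 − 0.1 = 11.71 mg/L as Cl₂.
(a) Cl₂ equivalent: 11.71 mg/L × 275,000 L = 3221 g.
(a) Product at 57.8% available Cl: 3221 / 0.578 = 5573 g.

(b) Volume: 267,000 US gal × 3.785 L/gal = 1,010,595 L.
(b) Chlorine deficit: 7.3 − 2.8 = 4.5 ppm = 4.5 mg/L as Cl₂.
(b) Cl₂ equivalent needed: 4.5 mg/L × 1,010,595 L = 4,548,000 mg = 4548 g.
(b) Product at 8.4% available chlorine: 4548 / 0.084 = 54,140 g.
(b) Volume at density 1.17 g/mL: 54,140 g ÷ 1.17 g/mL = 46,270 mL.

(a) 5.57 kg; (b) 46.3 L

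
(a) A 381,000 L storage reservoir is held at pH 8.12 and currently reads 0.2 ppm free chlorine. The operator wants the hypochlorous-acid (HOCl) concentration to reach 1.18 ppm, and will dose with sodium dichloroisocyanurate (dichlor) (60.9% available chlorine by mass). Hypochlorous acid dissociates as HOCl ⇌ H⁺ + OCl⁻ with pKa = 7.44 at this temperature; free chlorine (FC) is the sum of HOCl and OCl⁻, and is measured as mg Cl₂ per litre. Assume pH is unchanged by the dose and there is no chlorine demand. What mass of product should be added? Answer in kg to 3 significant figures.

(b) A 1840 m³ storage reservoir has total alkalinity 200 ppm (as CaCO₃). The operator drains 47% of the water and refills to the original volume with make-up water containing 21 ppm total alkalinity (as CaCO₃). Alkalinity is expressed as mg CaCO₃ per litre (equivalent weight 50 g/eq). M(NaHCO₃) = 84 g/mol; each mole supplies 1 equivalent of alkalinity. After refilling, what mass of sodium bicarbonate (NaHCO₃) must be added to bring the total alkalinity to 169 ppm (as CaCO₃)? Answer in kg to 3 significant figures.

(a) [OCl⁻]/[HOCl] = 10^(pH − pKa) = 10^(8.12 − 7.44) = 4.786; fraction as HOCl = 1/(1 + 4.786) = 0.1728.
(a) Free chlorine required for 1.18 ppm HOCl: 1.18 / 0.1728 = 6.828 ppm.
(a) FC to add: 6.828 − 0.2 = 6.628 mg/L as Cl₂.
(a) Cl₂ equivalent: 6.628 mg/L × 381,000 L = 2525 g.
(a) Product at 60.9% available Cl: 2525 / 0.609 = 4146 g.

(b) Volume: 1840 m³ = 1,840,000 L.
(b) After draining 47% and refilling: 200 × 0.53 + 21 × 0.47 = 115.87 ppm.
(b) Deficit to target: 169 − 115.87 = 53.13 mg/L.
(b) As CaCO₃: 53.13 mg/L × 1,840,000 L = 97,760 g; ÷ 50 g/eq ÷ 1 = 1955 mol NaHCO₃.
(b) Mass: 1955 × 84 = 164,200 g.

(a) 4.15 kg; (b) 164 kg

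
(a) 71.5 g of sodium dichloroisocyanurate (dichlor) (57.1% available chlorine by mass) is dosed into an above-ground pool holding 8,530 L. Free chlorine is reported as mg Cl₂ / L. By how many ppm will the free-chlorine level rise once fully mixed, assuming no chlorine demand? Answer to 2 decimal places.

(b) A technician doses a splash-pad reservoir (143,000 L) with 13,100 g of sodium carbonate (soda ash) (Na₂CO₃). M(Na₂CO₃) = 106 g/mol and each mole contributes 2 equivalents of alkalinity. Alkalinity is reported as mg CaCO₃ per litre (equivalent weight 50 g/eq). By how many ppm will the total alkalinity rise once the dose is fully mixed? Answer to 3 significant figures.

(a) 4.79 ppm; (b) 86.4 ppm

(a) Available chlorine delivered: 71.5 g × 0.571 = 40.83 g as Cl₂.
(a) Concentration rise: 40.83 g / 8,530 L = 4.786 mg/L = 4.79 ppm.

(b) Moles of Na₂CO₃: 13,100 g ÷ 106 g/mol = 123.6 mol → 247.2 eq of alkalinity.
(b) As CaCO₃: 247.2 eq × 50 g/eq = 12,360 g.
(b) Rise: 12,360 g / 143,000 L × 1000 = 86.42 mg/L.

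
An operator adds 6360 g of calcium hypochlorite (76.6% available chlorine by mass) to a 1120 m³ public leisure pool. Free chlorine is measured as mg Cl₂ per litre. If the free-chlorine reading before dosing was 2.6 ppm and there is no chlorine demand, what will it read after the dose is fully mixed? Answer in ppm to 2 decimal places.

6.95 ppm

Volume: 1120 m³ = 1,120,000 L.
Available chlorine delivered: 6360 g × 0.766 = 4872 g as Cl₂.
Concentration rise: 4872 g / 1,120,000 L = 4.35 mg/L = 4.35 ppm.
Final FC: 2.6 + 4.35 = 6.95 ppm.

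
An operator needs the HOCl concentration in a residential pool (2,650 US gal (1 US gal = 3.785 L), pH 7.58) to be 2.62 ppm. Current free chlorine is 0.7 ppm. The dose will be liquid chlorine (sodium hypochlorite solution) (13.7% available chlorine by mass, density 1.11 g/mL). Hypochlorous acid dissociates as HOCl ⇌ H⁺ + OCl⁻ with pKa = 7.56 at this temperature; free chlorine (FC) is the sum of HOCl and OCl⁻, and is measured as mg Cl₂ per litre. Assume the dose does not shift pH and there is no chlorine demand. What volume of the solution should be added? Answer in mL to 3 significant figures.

Volume: 2,650 US gal × 3.785 L/gal = 10,030 L.
[OCl⁻]/[HOCl] = 10^(pH − pKa) = 10^(7.58 − 7.56) = 1.047; fraction as HOCl = 1/(1 + 1.047) = 0.4885.
Free chlorine required for 2.62 ppm HOCl: 2.62 / 0.4885 = 5.363 ppm.
FC to add: 5.363 − 0.7 = 4.663 mg/L as Cl₂.
Cl₂ equivalent: 4.663 mg/L × 10,030 L = 46.78 g.
Product at 13.7% available Cl: 46.78 / 0.137 = 341.4 g.
Volume: 341.4 g ÷ 1.11 g/mL = 307.6 mL.

308 mL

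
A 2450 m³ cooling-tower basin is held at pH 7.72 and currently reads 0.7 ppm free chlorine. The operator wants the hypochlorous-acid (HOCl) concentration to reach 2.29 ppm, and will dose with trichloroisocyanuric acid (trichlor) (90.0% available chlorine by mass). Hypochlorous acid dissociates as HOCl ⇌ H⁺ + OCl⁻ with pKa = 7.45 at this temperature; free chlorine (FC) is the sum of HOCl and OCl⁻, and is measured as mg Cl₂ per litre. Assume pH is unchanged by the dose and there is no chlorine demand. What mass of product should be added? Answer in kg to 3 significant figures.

Volume: 2450 m³ = 2,450,000 L.
[OCl⁻]/[HOCl] = 10^(pH − pKa) = 10^(7.72 − 7.45) = 1.862; fraction as HOCl = 1/(1 + 1.862) = 0.3494.
Free chlorine required for 2.29 ppm HOCl: 2.29 / 0.3494 = 6.554 ppm.
FC to add: 6.554 − 0.7 = 5.854 mg/L as Cl₂.
Cl₂ equivalent: 5.854 mg/L × 2,450,000 L = 14,340 g.
Product at 90.0% available Cl: 14,340 / 0.9 = 15,940 g.

15.9 kg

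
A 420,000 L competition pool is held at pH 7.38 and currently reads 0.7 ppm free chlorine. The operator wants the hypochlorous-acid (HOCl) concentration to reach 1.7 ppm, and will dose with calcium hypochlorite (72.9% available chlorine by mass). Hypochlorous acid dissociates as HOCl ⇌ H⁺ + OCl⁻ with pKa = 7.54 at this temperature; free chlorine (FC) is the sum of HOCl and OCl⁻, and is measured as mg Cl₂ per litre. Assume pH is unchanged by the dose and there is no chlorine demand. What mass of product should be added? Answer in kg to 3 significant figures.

1.25 kg

[OCl⁻]/[HOCl] = 10^(pH − pKa) = 10^(7.38 − 7.54) = 0.6918; fraction as HOCl = 1/(1 + 0.6918) = 0.5911.
Free chlorine required for 1.7 ppm HOCl: 1.7 / 0.5911 = 2.876 ppm.
FC to add: 2.876 − 0.7 = 2.176 mg/L as Cl₂.
Cl₂ equivalent: 2.176 mg/L × 420,000 L = 914 g.
Product at 72.9% available Cl: 914 / 0.729 = 1254 g.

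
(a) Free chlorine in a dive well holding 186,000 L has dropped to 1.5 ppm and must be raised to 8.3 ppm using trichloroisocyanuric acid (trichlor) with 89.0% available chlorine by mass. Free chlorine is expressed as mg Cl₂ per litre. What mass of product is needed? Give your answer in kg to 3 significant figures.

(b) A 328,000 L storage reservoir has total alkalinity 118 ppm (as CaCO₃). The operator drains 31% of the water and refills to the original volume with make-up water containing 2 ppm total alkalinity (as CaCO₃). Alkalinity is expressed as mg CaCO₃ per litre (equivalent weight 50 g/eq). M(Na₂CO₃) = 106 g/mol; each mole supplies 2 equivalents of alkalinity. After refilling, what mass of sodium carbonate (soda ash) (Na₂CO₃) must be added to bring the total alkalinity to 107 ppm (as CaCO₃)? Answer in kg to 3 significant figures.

(a) Chlorine deficit: 8.3 − 1.5 = 6.8 ppm = 6.8 mg/L as Cl₂.
(a) Cl₂ equivalent needed: 6.8 mg/L × 186,000 L = 1,265,000 mg = 1265 g.
(a) Product at 89.0% available chlorine: 1265 / 0.89 = 1421 g.

(b) After draining 31% and refilling: 118 × 0.69 + 2 × 0.31 = 82.04 ppm.
(b) Deficit to target: 107 − 82.04 = 24.96 mg/L.
(b) As CaCO₃: 24.96 mg/L × 328,000 L = 8187 g; ÷ 50 g/eq ÷ 2 = 81.87 mol Na₂CO₃.
(b) Mass: 81.87 × 106 = 8678 g.

(a) 1.42 kg; (b) 8.68 kg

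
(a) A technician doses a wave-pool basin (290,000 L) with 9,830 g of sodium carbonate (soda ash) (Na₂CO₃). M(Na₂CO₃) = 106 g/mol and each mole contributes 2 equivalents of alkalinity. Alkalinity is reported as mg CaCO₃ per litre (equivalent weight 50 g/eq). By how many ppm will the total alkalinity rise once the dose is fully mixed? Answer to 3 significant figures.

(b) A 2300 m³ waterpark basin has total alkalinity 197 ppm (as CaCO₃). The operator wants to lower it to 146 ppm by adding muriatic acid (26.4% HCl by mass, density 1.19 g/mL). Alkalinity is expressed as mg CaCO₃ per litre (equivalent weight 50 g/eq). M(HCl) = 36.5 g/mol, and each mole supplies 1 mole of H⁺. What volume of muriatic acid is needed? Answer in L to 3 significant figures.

(a) 32.0 ppm; (b) 273 L

(a) Moles of Na₂CO₃: 9,830 g ÷ 106 g/mol = 92.74 mol → 185.5 eq of alkalinity.
(a) As CaCO₃: 185.5 eq × 50 g/eq = 9274 g.
(a) Rise: 9274 g / 290,000 L × 1000 = 31.98 mg/L.

(b) Volume: 2300 m³ = 2,300,000 L.
(b) Alkalinity to neutralize: (197 − 146) = 51 mg/L as CaCO₃ × 2,300,000 L = 117,300 g as CaCO₃.
(b) Equivalents of H⁺ required: 117,300 ÷ 50 g/eq = 2346 eq = 2346 mol HCl.
(b) Mass of HCl: 2346 × 36.5 = 85,630 g.
(b) Mass of 26.4% solution: 85,630 / 0.264 = 324,400 g.
(b) Volume: 324,400 g ÷ 1.19 g/mL = 272,600 mL.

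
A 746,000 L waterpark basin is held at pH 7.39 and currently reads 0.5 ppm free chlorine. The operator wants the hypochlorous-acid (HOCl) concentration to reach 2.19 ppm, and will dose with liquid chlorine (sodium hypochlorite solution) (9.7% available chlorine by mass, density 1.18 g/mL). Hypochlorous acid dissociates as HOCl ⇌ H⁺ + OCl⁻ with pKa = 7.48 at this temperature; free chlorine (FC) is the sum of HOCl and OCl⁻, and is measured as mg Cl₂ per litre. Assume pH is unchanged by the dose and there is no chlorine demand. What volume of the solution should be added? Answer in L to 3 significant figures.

22.6 L

[OCl⁻]/[HOCl] = 10^(pH − pKa) = 10^(7.39 − 7.48) = 0.8128; fraction as HOCl = 1/(1 + 0.8128) = 0.5516.
Free chlorine required for 2.19 ppm HOCl: 2.19 / 0.5516 = 3.97 ppm.
FC to add: 3.97 − 0.5 = 3.47 mg/L as Cl₂.
Cl₂ equivalent: 3.47 mg/L × 746,000 L = 2589 g.
Product at 9.7% available Cl: 2589 / 0.097 = 26,690 g.
Volume: 26,690 g ÷ 1.18 g/mL = 22,620 mL.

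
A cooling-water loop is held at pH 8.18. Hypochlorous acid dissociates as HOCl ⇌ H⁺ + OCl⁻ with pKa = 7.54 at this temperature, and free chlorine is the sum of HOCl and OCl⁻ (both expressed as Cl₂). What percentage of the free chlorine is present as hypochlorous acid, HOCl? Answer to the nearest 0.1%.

18.6%

[OCl⁻]/[HOCl] = 10^(pH − pKa) = 10^(8.18 − 7.54) = 10^0.64 = 4.365.
Fraction as HOCl = 1 / (1 + 4.365) = 0.1864.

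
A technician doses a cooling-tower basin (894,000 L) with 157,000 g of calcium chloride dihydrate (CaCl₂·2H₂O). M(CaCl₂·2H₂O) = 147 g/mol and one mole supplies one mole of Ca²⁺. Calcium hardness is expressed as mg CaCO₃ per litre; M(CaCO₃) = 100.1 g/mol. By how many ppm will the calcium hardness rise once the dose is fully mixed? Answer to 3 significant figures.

120 ppm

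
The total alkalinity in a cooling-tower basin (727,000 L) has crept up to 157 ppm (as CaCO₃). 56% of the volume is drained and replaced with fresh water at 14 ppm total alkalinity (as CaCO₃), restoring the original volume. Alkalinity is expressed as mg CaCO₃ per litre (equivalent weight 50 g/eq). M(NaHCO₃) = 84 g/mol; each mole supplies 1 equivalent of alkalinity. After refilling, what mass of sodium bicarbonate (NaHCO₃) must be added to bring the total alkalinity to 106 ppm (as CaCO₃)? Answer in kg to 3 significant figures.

After draining 56% and refilling: 157 × 0.44 + 14 × 0.56 = 76.92 ppm.
Deficit to target: 106 − 76.92 = 29.08 mg/L.
As CaCO₃: 29.08 mg/L × 727,000 L = 21,140 g; ÷ 50 g/eq ÷ 1 = 422.8 mol NaHCO₃.
Mass: 422.8 × 84 = 35,520 g.

35.5 kg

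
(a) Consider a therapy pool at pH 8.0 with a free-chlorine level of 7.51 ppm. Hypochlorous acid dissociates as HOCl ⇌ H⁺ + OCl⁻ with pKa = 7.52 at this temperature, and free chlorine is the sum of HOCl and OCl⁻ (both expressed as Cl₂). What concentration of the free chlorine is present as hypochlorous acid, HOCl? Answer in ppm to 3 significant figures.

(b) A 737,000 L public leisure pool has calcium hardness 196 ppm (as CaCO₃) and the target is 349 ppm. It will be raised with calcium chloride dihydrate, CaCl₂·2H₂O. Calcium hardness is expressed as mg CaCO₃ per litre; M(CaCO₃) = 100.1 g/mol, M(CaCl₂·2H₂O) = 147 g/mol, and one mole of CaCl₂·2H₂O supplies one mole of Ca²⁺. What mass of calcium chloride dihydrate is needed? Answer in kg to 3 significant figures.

(a) 1.87 ppm; (b) 166 kg

(a) [OCl⁻]/[HOCl] = 10^(pH − pKa) = 10^(8.0 − 7.52) = 10^0.48 = 3.02.
(a) Fraction as HOCl = 1 / (1 + 3.02) = 0.2488.
(a) HOCl = 0.2488 × 7.51 ppm = 1.868 ppm.

(b) Hardness to add: (349 − 196) = 153 mg/L as CaCO₃ × 737,000 L = 112,800 g as CaCO₃.
(b) Moles of Ca²⁺ (1 mol Ca²⁺ ≡ 1 mol CaCO₃): 112,800 / 100.1 g/mol = 1126 mol.
(b) Mass of CaCl₂·2H₂O: 1126 × 147 = 165,600 g.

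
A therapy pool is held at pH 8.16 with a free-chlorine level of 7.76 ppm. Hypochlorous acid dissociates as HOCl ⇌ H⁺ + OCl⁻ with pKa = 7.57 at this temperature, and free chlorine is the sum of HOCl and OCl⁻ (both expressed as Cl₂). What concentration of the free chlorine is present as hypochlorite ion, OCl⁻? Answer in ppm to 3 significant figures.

6.17 ppm

[OCl⁻]/[HOCl] = 10^(pH − pKa) = 10^(8.16 − 7.57) = 10^0.59 = 3.89.
Fraction as HOCl = 1 / (1 + 3.89) = 0.2045.
OCl⁻ = (1 − 0.2045) × 7.76 ppm = 6.173 ppm.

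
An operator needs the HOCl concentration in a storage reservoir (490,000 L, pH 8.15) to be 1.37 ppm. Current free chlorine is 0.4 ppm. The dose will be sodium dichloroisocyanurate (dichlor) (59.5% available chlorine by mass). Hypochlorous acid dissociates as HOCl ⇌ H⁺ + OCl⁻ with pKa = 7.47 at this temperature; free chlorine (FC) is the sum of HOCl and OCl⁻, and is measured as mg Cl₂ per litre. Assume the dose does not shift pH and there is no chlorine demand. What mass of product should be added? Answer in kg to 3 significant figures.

6.20 kg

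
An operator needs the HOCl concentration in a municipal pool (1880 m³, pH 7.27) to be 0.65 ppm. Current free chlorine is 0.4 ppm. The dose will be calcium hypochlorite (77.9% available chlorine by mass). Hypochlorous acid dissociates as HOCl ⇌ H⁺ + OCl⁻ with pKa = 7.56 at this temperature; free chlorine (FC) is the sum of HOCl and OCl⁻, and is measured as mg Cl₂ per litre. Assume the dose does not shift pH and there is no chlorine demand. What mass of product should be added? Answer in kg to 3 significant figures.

Volume: 1880 m³ = 1,880,000 L.
[OCl⁻]/[HOCl] = 10^(pH − pKa) = 10^(7.27 − 7.56) = 0.5129; fraction as HOCl = 1/(1 + 0.5129) = 0.661.
Free chlorine required for 0.65 ppm HOCl: 0.65 / 0.661 = 0.9834 ppm.
FC to add: 0.9834 − 0.4 = 0.5834 mg/L as Cl₂.
Cl₂ equivalent: 0.5834 mg/L × 1,880,000 L = 1097 g.
Product at 77.9% available Cl: 1097 / 0.779 = 1408 g.

1.41 kg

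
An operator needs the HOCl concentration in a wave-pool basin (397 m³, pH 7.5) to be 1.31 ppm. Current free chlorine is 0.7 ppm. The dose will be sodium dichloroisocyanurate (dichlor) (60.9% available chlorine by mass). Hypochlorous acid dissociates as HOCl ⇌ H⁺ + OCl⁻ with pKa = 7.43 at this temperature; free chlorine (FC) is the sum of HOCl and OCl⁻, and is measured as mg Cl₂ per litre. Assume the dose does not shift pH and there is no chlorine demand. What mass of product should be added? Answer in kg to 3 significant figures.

Volume: 397 m³ = 397,000 L.
[OCl⁻]/[HOCl] = 10^(pH − pKa) = 10^(7.5 − 7.43) = 1.175; fraction as HOCl = 1/(1 + 1.175) = 0.4598.
Free chlorine required for 1.31 ppm HOCl: 1.31 / 0.4598 = 2.849 ppm.
FC to add: 2.849 − 0.7 = 2.149 mg/L as Cl₂.
Cl₂ equivalent: 2.149 mg/L × 397,000 L = 853.2 g.
Product at 60.9% available Cl: 853.2 / 0.609 = 1401 g.

1.40 kg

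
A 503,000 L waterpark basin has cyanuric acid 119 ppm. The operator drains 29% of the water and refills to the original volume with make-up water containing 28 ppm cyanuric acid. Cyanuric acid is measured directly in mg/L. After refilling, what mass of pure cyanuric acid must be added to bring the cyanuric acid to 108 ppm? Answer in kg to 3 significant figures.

7.74 kg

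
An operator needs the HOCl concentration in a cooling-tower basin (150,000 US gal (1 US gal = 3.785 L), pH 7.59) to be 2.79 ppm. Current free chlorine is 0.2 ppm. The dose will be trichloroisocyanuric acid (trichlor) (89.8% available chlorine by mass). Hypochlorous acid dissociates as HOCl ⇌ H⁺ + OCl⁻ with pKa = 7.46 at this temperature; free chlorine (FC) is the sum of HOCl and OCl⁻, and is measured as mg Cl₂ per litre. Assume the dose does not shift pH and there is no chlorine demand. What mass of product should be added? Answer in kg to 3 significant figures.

Volume: 150,000 US gal × 3.785 L/gal = 567,750 L.
[OCl⁻]/[HOCl] = 10^(pH − pKa) = 10^(7.59 − 7.46) = 1.349; fraction as HOCl = 1/(1 + 1.349) = 0.4257.
Free chlorine required for 2.79 ppm HOCl: 2.79 / 0.4257 = 6.554 ppm.
FC to add: 6.554 − 0.2 = 6.354 mg/L as Cl₂.
Cl₂ equivalent: 6.354 mg/L × 567,750 L = 3607 g.
Product at 89.8% available Cl: 3607 / 0.898 = 4017 g.

4.02 kg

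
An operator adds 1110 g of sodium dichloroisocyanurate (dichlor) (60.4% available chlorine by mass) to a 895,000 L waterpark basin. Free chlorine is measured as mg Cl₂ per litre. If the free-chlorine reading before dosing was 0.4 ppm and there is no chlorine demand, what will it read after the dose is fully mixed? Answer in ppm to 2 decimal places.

1.15 ppm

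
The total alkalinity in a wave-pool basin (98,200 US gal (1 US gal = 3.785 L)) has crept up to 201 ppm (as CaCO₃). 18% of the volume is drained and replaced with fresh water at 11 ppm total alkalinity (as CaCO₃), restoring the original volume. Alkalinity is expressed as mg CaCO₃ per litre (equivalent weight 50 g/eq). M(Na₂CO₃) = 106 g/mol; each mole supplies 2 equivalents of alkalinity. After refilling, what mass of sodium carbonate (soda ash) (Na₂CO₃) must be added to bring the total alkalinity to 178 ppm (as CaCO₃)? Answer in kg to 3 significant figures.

4.41 kg

Volume: 98,200 US gal × 3.785 L/gal = 371,687 L.
After draining 18% and refilling: 201 × 0.82 + 11 × 0.18 = 166.8 ppm.
Deficit to target: 178 − 166.8 = 11.2 mg/L.
As CaCO₃: 11.2 mg/L × 371,687 L = 4163 g; ÷ 50 g/eq ÷ 2 = 41.63 mol Na₂CO₃.
Mass: 41.63 × 106 = 4413 g.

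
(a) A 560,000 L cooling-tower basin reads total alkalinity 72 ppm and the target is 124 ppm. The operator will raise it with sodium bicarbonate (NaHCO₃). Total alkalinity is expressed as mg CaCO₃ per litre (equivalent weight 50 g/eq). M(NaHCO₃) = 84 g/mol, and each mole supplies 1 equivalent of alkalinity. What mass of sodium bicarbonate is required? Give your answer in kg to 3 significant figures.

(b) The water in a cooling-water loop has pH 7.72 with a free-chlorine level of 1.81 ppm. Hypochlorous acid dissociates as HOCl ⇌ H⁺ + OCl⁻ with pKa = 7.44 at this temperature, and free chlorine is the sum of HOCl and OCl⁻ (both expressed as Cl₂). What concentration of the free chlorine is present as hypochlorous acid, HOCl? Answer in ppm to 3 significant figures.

(a) 48.9 kg; (b) 0.623 ppm

(a) Alkalinity to add: (124 − 72) = 52 mg/L as CaCO₃ × 560,000 L = 29,120 g as CaCO₃.
(a) Equivalents: 29,120 g ÷ 50 g/eq = 582.4 eq.
(a) NaHCO₃ supplies 1 eq per mole → 582.4 mol.
(a) Mass: 582.4 mol × 84 g/mol = 48,920 g.

(b) [OCl⁻]/[HOCl] = 10^(pH − pKa) = 10^(7.72 − 7.44) = 10^0.28 = 1.905.
(b) Fraction as HOCl = 1 / (1 + 1.905) = 0.3442.
(b) HOCl = 0.3442 × 1.81 ppm = 0.623 ppm.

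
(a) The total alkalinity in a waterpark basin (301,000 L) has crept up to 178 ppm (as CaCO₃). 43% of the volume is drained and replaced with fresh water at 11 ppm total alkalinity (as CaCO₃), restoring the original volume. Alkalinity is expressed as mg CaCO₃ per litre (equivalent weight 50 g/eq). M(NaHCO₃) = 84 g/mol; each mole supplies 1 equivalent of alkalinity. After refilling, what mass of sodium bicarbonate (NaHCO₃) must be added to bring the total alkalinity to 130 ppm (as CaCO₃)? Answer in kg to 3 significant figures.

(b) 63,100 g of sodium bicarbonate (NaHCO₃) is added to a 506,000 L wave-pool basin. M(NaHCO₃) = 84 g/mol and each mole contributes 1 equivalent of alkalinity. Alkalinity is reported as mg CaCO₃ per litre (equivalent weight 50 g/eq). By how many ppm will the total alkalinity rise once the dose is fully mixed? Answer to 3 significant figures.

(a) After draining 43% and refilling: 178 × 0.57 + 11 × 0.43 = 106.19 ppm.
(a) Deficit to target: 130 − 106.19 = 23.81 mg/L.
(a) As CaCO₃: 23.81 mg/L × 301,000 L = 7167 g; ÷ 50 g/eq ÷ 1 = 143.3 mol NaHCO₃.
(a) Mass: 143.3 × 84 = 12,040 g.

(b) Moles of NaHCO₃: 63,100 g ÷ 84 g/mol = 751.2 mol → 751.2 eq of alkalinity.
(b) As CaCO₃: 751.2 eq × 50 g/eq = 37,560 g.
(b) Rise: 37,560 g / 506,000 L × 1000 = 74.23 mg/L.

(a) 12.0 kg; (b) 74.2 ppm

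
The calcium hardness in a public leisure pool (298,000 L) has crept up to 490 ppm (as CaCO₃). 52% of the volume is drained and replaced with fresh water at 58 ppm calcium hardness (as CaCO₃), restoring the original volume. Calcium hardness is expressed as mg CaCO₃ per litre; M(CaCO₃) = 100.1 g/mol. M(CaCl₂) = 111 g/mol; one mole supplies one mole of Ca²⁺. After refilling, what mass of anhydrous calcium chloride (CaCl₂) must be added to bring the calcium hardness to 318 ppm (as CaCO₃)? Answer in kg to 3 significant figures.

After draining 52% and refilling: 490 × 0.48 + 58 × 0.52 = 265.36 ppm.
Deficit to target: 318 − 265.36 = 52.64 mg/L.
As CaCO₃: 52.64 mg/L × 298,000 L = 15,690 g; ÷ 100.1 = 156.7 mol Ca²⁺.
Mass: 156.7 × 111 = 17,390 g.

17.4 kg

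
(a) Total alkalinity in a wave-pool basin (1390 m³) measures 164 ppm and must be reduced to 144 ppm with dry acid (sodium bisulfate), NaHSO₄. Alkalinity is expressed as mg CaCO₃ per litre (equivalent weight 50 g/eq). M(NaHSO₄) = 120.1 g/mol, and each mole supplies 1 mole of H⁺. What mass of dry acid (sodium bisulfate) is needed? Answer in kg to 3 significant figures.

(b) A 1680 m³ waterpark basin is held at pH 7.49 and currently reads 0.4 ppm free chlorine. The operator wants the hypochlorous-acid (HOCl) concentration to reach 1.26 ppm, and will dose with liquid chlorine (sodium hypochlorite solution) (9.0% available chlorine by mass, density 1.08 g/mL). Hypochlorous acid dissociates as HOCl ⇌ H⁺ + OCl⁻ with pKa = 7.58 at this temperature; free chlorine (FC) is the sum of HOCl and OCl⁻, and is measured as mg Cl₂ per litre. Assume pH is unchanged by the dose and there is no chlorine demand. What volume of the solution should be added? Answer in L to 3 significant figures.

(a) Volume: 1390 m³ = 1,390,000 L.
(a) Alkalinity to neutralize: (164 − 144) = 20 mg/L as CaCO₃ × 1,390,000 L = 27,800 g as CaCO₃.
(a) Equivalents of H⁺ required: 27,800 ÷ 50 g/eq = 556 eq = 556 mol NaHSO₄.
(a) Mass of NaHSO₄: 556 × 120.1 = 66,780 g.

(b) Volume: 1680 m³ = 1,680,000 L.
(b) [OCl⁻]/[HOCl] = 10^(pH − pKa) = 10^(7.49 − 7.58) = 0.8128; fraction as HOCl = 1/(1 + 0.8128) = 0.5516.
(b) Free chlorine required for 1.26 ppm HOCl: 1.26 / 0.5516 = 2.284 ppm.
(b) FC to add: 2.284 − 0.4 = 1.884 mg/L as Cl₂.
(b) Cl₂ equivalent: 1.884 mg/L × 1,680,000 L = 3165 g.
(b) Product at 9.0% available Cl: 3165 / 0.09 = 35,170 g.
(b) Volume: 35,170 g ÷ 1.08 g/mL = 32,570 mL.

(a) 66.8 kg; (b) 32.6 L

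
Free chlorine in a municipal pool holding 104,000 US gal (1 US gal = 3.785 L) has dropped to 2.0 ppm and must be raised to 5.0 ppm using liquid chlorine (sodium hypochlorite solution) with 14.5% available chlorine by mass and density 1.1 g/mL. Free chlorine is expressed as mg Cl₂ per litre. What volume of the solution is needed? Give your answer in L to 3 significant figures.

7.40 L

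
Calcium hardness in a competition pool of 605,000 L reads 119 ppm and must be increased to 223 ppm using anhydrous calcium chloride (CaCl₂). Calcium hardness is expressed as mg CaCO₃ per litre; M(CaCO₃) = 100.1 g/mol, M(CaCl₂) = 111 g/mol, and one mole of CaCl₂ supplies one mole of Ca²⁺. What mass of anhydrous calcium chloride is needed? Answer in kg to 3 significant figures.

69.8 kg

Hardness to add: (223 − 119) = 104 mg/L as CaCO₃ × 605,000 L = 62,920 g as CaCO₃.
Moles of Ca²⁺ (1 mol Ca²⁺ ≡ 1 mol CaCO₃): 62,920 / 100.1 g/mol = 628.6 mol.
Mass of CaCl₂: 628.6 × 111 = 69,770 g.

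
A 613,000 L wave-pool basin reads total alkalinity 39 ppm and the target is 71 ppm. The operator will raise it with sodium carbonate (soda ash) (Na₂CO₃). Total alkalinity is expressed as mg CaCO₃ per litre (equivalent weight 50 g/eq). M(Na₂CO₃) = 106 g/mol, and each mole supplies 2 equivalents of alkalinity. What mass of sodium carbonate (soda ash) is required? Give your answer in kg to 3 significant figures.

Alkalinity to add: (71 − 39) = 32 mg/L as CaCO₃ × 613,000 L = 19,620 g as CaCO₃.
Equivalents: 19,620 g ÷ 50 g/eq = 392.3 eq.
Each mole of Na₂CO₃ supplies 2 eq, so 392.3 / 2 = 196.2 mol.
Mass: 196.2 mol × 106 g/mol = 20,790 g.

20.8 kg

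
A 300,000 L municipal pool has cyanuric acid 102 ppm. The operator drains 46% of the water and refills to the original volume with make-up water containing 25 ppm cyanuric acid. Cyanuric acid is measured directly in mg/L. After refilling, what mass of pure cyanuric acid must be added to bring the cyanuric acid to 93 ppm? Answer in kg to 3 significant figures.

7.93 kg

After draining 46% and refilling: 102 × 0.54 + 25 × 0.46 = 66.58 ppm.
Deficit to target: 93 − 66.58 = 26.42 mg/L.
Mass: 26.42 mg/L × 300,000 L = 7926 g cyanuric acid.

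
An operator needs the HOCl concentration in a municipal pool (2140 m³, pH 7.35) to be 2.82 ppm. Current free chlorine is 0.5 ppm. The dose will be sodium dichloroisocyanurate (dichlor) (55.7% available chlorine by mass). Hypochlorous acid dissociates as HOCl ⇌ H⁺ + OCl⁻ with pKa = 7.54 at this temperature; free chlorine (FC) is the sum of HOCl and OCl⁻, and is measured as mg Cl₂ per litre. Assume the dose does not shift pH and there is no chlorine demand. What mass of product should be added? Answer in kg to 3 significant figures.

15.9 kg

Volume: 2140 m³ = 2,140,000 L.
[OCl⁻]/[HOCl] = 10^(pH − pKa) = 10^(7.35 − 7.54) = 0.6457; fraction as HOCl = 1/(1 + 0.6457) = 0.6077.
Free chlorine required for 2.82 ppm HOCl: 2.82 / 0.6077 = 4.641 ppm.
FC to add: 4.641 − 0.5 = 4.141 mg/L as Cl₂.
Cl₂ equivalent: 4.141 mg/L × 2,140,000 L = 8861 g.
Product at 55.7% available Cl: 8861 / 0.557 = 15,910 g.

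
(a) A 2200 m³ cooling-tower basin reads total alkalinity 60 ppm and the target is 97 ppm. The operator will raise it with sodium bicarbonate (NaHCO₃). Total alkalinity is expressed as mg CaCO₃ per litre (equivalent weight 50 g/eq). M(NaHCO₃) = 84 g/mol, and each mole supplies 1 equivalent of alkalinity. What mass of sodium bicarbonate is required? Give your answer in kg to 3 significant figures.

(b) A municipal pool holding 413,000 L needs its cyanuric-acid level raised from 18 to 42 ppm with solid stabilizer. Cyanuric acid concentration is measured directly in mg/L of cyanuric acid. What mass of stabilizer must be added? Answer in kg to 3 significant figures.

(a) Volume: 2200 m³ = 2,200,000 L.
(a) Alkalinity to add: (97 − 60) = 37 mg/L as CaCO₃ × 2,200,000 L = 81,400 g as CaCO₃.
(a) Equivalents: 81,400 g ÷ 50 g/eq = 1628 eq.
(a) NaHCO₃ supplies 1 eq per mole → 1628 mol.
(a) Mass: 1628 mol × 84 g/mol = 136,800 g.

(b) CYA to add: (42 − 18) = 24 mg/L × 413,000 L = 9912 g cyanuric acid.

(a) 137 kg; (b) 9.91 kg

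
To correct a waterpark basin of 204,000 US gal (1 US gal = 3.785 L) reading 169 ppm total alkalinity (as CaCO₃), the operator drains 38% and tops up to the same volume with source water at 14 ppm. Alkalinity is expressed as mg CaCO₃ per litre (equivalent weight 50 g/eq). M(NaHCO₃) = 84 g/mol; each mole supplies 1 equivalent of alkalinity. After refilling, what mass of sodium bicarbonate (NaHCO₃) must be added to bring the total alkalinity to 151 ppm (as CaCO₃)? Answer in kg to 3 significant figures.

Volume: 204,000 US gal × 3.785 L/gal = 772,140 L.
After draining 38% and refilling: 169 × 0.62 + 14 × 0.38 = 110.1 ppm.
Deficit to target: 151 − 110.1 = 40.9 mg/L.
As CaCO₃: 40.9 mg/L × 772,140 L = 31,580 g; ÷ 50 g/eq ÷ 1 = 631.6 mol NaHCO₃.
Mass: 631.6 × 84 = 53,060 g.

53.1 kg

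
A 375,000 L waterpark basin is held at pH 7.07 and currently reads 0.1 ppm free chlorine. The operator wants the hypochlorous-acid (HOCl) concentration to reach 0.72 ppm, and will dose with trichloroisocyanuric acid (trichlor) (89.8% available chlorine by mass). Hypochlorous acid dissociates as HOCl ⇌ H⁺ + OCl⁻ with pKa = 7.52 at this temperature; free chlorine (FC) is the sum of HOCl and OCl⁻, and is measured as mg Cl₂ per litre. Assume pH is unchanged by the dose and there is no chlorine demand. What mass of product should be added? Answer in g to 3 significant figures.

[OCl⁻]/[HOCl] = 10^(pH − pKa) = 10^(7.07 − 7.52) = 0.3548; fraction as HOCl = 1/(1 + 0.3548) = 0.7381.
Free chlorine required for 0.72 ppm HOCl: 0.72 / 0.7381 = 0.9755 ppm.
FC to add: 0.9755 − 0.1 = 0.8755 mg/L as Cl₂.
Cl₂ equivalent: 0.8755 mg/L × 375,000 L = 328.3 g.
Product at 89.8% available Cl: 328.3 / 0.898 = 365.6 g.

366 g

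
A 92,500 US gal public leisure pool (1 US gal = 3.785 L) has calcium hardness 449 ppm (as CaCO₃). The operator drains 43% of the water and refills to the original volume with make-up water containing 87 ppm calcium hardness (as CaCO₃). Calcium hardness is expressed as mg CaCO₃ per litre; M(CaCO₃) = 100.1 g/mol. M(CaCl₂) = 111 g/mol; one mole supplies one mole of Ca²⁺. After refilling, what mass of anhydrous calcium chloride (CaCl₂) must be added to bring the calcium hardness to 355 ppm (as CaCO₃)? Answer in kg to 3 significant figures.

23.9 kg

Volume: 92,500 US gal × 3.785 L/gal = 350,112 L.
After draining 43% and refilling: 449 × 0.57 + 87 × 0.43 = 293.34 ppm.
Deficit to target: 355 − 293.34 = 61.66 mg/L.
As CaCO₃: 61.66 mg/L × 350,112 L = 21,590 g; ÷ 100.1 = 215.7 mol Ca²⁺.
Mass: 215.7 × 111 = 23,940 g.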